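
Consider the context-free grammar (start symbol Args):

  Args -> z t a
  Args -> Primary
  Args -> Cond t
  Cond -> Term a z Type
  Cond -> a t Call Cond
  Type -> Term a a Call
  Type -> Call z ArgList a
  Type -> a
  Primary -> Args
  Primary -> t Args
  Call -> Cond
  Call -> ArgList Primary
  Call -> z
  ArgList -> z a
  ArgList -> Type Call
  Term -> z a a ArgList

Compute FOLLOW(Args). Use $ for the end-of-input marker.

{ $, a, t, z }

Args is the start symbol, so $ ∈ FOLLOW(Args).
In Primary -> Args: Args is at the end, add FOLLOW(Primary) = { $, a, t, z }.
In Primary -> t Args: Args is at the end, add FOLLOW(Primary) = { $, a, t, z }.
Union: FOLLOW(Args) = { $, a, t, z }.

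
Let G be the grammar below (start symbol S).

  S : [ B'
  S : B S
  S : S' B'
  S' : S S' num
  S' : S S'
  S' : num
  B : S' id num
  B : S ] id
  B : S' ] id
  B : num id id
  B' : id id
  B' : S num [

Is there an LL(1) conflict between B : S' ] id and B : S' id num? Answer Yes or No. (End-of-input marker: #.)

Yes

FIRST(S' ] id) = { [, num } and FIRST(S' id num) = { [, num }.
Both contain [, so the two alternatives are not disjoint — LL(1) conflict.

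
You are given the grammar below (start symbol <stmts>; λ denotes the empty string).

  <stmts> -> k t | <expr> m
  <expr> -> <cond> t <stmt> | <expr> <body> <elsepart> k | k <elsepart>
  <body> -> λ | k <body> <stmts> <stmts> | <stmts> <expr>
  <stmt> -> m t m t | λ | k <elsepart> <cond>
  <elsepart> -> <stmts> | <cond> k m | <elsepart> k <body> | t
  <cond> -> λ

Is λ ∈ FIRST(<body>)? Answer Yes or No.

<body> has an λ-production, so <body> ⇒ λ.

Yes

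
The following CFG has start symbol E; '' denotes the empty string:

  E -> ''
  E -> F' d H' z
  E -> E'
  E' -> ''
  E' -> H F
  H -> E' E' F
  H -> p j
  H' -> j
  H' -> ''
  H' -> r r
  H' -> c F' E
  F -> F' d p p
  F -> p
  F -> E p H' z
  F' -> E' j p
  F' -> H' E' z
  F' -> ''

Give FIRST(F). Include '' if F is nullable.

From F -> F' d p p: F' nullable, take FIRST(F') ∪ {d} = { c, d, j, p, r, z }.
F -> p contributes {p}.
From F -> E p H' z: E nullable, take FIRST(E) ∪ {p} = { c, d, j, p, r, z }.
Union: FIRST(F) = { c, d, j, p, r, z }.

{ c, d, j, p, r, z }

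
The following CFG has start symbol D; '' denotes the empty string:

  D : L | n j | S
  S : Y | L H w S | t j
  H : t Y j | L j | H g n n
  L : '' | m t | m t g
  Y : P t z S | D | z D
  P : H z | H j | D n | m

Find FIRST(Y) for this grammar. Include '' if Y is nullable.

From Y : P t z S: add FIRST(P) = { j, m, n, t, z }.
From Y : D: add FIRST(D) = { j, m, n, t, z, '' } (including '' since D is nullable).
Y : z D contributes {z}.
Union: FIRST(Y) = { j, m, n, t, z, '' }.

{ j, m, n, t, z, '' }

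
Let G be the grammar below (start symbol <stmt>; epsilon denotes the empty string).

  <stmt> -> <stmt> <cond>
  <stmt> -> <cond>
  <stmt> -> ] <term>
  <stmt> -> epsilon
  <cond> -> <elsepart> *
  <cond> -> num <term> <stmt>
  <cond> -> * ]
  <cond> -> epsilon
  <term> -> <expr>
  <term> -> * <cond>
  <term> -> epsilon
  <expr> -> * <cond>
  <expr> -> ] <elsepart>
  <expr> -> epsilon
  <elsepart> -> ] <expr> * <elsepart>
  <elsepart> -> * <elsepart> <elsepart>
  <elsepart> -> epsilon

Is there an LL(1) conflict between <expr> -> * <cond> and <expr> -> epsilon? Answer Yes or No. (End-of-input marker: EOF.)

Yes

FIRST(* <cond>) = { * } and FIRST(epsilon) = { epsilon }.
The second alternative is nullable and FOLLOW(<expr>) = { EOF, *, ], num } shares * with FIRST of the first — conflict.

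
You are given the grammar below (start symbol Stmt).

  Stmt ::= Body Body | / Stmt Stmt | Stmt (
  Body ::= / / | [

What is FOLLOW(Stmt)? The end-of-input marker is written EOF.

{ EOF, (, /, [ }

Stmt is the start symbol, so EOF ∈ FOLLOW(Stmt).
In Stmt ::= / Stmt Stmt: add FIRST(Stmt) = { /, [ }.
In Stmt ::= / Stmt Stmt: Stmt is at the end, add FOLLOW(Stmt) = { EOF, (, /, [ }.
In Stmt ::= Stmt (: add FIRST(() = { ( }.
Union: FOLLOW(Stmt) = { EOF, (, /, [ }.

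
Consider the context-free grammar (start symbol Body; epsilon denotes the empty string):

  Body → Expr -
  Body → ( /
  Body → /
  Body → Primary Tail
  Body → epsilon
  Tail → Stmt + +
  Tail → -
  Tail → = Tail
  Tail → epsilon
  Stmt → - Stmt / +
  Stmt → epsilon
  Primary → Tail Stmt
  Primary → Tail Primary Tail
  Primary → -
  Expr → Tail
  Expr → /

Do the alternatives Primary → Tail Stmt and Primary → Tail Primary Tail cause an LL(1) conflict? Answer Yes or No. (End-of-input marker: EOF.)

Yes

FIRST(Tail Stmt) = { +, -, =, epsilon } and FIRST(Tail Primary Tail) = { +, -, =, epsilon }.
Both contain +, so the two alternatives are not disjoint — LL(1) conflict.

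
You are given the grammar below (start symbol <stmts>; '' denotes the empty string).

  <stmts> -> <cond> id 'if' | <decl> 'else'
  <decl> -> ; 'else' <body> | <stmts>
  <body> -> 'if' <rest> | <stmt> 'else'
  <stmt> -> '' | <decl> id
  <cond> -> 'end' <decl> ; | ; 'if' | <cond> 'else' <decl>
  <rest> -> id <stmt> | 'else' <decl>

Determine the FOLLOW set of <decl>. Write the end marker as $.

{ 'else', ;, id }

In <stmts> -> <decl> 'else': add FIRST('else') = { 'else' }.
In <stmt> -> <decl> id: add FIRST(id) = { id }.
In <cond> -> 'end' <decl> ;: add FIRST(;) = { ; }.
In <cond> -> <cond> 'else' <decl>: <decl> is at the end, add FOLLOW(<cond>) = { 'else', id }.
In <rest> -> 'else' <decl>: <decl> is at the end, add FOLLOW(<rest>) = { 'else', ;, id }.
Union: FOLLOW(<decl>) = { 'else', ;, id }.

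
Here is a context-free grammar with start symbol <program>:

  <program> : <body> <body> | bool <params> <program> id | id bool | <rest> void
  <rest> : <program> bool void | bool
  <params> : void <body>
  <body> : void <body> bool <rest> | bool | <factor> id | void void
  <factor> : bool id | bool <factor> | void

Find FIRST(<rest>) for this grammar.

{ bool, id, void }

From <rest> : <program> bool void: add FIRST(<program>) = { bool, id, void }.
<rest> : bool contributes {bool}.
Union: FIRST(<rest>) = { bool, id, void }.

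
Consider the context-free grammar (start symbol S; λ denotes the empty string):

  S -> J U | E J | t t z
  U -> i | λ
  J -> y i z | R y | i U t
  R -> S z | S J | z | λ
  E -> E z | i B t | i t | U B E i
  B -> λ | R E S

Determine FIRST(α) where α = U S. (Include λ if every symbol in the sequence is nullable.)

{ i, t, y, z }

Add FIRST(U)\{λ} = { i }; U is nullable, continue.
Add FIRST(S) = { i, t, y, z }; S is not nullable, stop.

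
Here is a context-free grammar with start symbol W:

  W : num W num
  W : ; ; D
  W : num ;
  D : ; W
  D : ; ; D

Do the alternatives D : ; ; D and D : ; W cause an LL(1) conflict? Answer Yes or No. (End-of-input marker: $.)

FIRST(; ; D) = { ; } and FIRST(; W) = { ; }.
Both contain ;, so the two alternatives are not disjoint — LL(1) conflict.

Yes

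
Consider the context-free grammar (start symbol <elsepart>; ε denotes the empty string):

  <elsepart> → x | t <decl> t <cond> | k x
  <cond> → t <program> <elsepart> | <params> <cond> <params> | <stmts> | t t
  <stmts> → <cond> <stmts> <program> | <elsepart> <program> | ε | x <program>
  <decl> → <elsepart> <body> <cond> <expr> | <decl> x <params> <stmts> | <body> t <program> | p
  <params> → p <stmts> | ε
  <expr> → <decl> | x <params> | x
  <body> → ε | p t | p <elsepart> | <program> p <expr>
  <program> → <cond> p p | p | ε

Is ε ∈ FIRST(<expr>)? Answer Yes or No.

Nullable nonterminals: <body>, <cond>, <params>, <program>, <stmts>.
No production of <expr> has an RHS whose symbols are all nullable, so <expr> is not nullable.

No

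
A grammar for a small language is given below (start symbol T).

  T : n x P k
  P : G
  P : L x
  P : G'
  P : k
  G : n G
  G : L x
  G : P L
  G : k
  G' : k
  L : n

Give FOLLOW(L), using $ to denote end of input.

In P : L x: add FIRST(x) = { x }.
In G : L x: add FIRST(x) = { x }.
In G : P L: L is at the end, add FOLLOW(G) = { k, n }.
Union: FOLLOW(L) = { k, n, x }.

{ k, n, x }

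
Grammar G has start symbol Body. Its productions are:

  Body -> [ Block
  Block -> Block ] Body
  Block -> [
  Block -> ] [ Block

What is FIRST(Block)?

From Block -> Block ] Body: add FIRST(Block) = { [, ] }.
Block -> [ contributes {[}.
Block -> ] [ Block contributes {]}.
Union: FIRST(Block) = { [, ] }.

{ [, ] }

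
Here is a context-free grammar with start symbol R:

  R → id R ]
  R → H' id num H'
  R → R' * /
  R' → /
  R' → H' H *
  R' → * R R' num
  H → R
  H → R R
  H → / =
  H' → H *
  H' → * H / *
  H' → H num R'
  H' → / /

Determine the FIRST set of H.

From H → R: add FIRST(R) = { *, /, id }.
From H → R R: add FIRST(R) = { *, /, id }.
H → / = contributes {/}.
Union: FIRST(H) = { *, /, id }.

{ *, /, id }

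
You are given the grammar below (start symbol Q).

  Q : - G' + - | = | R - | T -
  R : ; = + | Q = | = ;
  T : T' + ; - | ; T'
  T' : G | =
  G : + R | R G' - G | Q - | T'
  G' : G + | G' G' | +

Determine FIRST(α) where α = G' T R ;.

{ +, -, ;, = }

Add FIRST(G') = { +, -, ;, = }; G' is not nullable, stop.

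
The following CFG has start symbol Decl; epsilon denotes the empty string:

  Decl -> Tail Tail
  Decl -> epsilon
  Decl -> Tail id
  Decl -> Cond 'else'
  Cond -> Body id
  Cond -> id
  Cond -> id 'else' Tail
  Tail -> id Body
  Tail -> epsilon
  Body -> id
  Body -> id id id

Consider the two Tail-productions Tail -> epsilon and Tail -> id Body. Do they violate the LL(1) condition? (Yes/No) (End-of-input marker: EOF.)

FIRST(epsilon) = { epsilon } and FIRST(id Body) = { id }.
The first alternative is nullable and FOLLOW(Tail) = { EOF, 'else', id } shares id with FIRST of the second — conflict.

Yes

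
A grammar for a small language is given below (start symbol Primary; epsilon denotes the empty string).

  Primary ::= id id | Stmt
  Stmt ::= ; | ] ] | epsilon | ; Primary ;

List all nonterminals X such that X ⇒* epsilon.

{ Primary, Stmt }

Directly nullable (have an epsilon-production): Stmt.
Primary ::= Stmt with every symbol nullable, so Primary is nullable.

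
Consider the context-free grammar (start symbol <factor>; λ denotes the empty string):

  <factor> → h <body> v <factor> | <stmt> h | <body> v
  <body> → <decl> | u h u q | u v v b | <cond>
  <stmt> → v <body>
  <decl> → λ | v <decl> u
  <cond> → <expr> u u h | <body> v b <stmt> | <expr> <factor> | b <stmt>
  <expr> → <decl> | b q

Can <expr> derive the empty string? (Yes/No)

Yes

<expr> → <decl> and each of <decl> is nullable, so <expr> ⇒* λ.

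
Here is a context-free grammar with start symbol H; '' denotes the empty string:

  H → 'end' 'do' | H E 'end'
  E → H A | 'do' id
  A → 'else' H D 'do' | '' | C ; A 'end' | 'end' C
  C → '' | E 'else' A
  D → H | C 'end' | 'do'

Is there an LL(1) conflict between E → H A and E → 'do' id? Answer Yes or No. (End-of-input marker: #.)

FIRST(H A) = { 'end' } and FIRST('do' id) = { 'do' }.
The FIRST sets are disjoint and neither alternative is nullable — no conflict.

No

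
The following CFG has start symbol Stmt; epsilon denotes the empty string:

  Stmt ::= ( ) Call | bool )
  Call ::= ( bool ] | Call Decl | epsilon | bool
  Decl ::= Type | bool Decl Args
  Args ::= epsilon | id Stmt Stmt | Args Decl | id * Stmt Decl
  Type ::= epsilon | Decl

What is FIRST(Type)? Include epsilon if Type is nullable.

Type ::= epsilon contributes epsilon.
From Type ::= Decl: add FIRST(Decl) = { bool, epsilon } (including epsilon since Decl is nullable).
Union: FIRST(Type) = { bool, epsilon }.

{ bool, epsilon }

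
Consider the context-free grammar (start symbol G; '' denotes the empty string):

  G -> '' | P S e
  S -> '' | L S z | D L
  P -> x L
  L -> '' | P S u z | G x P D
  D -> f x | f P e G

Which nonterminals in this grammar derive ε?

Directly nullable (have an ''-production): G, S, L.
No other nonterminal has a production whose RHS symbols are all nullable.

{ G, L, S }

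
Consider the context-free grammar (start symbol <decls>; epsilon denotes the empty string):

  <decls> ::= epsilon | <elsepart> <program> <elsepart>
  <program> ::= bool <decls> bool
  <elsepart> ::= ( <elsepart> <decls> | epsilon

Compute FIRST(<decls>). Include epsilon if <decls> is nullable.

<decls> ::= epsilon contributes epsilon.
From <decls> ::= <elsepart> <program> <elsepart>: <elsepart> nullable, take FIRST(<elsepart>) ∪ FIRST(<program>) = { (, bool }.
Union: FIRST(<decls>) = { (, bool, epsilon }.

{ (, bool, epsilon }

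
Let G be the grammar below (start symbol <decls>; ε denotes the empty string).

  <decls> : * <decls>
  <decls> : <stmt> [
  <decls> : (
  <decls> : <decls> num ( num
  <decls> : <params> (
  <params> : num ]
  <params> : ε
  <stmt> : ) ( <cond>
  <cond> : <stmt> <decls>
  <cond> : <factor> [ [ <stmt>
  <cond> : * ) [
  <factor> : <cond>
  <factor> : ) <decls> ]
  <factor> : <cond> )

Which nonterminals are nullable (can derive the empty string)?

Directly nullable (have an ε-production): <params>.
No other nonterminal has a production whose RHS symbols are all nullable.

{ <params> }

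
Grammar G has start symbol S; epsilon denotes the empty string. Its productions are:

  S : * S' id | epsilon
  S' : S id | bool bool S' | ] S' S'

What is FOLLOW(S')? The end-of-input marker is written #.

In S : * S' id: add FIRST(id) = { id }.
In S' : bool bool S': S' is at the end, add FOLLOW(S') = { *, ], bool, id }.
In S' : ] S' S': add FIRST(S') = { *, ], bool, id }.
In S' : ] S' S': S' is at the end, add FOLLOW(S') = { *, ], bool, id }.
Union: FOLLOW(S') = { *, ], bool, id }.

{ *, ], bool, id }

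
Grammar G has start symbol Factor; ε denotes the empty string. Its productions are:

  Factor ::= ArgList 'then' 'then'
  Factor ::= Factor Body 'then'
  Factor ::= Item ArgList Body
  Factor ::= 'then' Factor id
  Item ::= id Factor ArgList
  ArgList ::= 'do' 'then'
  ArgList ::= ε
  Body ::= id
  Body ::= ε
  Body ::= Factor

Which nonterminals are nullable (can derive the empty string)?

Directly nullable (have an ε-production): ArgList, Body.
No other nonterminal has a production whose RHS symbols are all nullable.

{ ArgList, Body }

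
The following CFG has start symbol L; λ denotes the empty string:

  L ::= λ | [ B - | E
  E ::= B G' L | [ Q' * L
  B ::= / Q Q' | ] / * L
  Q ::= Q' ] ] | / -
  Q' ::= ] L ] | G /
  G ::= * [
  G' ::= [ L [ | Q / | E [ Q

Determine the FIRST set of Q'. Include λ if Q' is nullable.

Q' ::= ] L ] contributes {]}.
From Q' ::= G /: add FIRST(G) = { * }.
Union: FIRST(Q') = { *, ] }.

{ *, ] }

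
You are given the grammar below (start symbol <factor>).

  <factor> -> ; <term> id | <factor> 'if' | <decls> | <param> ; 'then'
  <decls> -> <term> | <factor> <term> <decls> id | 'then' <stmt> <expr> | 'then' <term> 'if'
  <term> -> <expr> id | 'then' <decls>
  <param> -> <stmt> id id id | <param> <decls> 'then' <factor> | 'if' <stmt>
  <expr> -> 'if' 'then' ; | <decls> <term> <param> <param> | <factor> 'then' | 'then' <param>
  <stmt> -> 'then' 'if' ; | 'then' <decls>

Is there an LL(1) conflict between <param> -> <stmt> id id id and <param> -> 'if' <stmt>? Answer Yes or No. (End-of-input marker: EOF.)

FIRST(<stmt> id id id) = { 'then' } and FIRST('if' <stmt>) = { 'if' }.
The FIRST sets are disjoint and neither alternative is nullable — no conflict.

No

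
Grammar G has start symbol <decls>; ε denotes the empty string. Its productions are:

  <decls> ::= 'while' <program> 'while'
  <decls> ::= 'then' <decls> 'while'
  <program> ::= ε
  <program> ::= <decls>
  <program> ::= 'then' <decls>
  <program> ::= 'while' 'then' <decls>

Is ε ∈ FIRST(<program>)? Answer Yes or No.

Yes

<program> has an ε-production, so <program> ⇒ ε.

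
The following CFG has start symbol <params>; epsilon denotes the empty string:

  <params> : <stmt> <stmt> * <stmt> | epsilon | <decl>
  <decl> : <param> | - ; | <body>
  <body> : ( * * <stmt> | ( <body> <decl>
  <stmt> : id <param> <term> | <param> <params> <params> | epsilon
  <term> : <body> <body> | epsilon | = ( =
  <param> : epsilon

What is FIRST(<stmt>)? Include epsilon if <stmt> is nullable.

<stmt> : id <param> <term> contributes {id}.
From <stmt> : <param> <params> <params>: <param>, <params>, <params> nullable, take FIRST(<param>) ∪ FIRST(<params>) ∪ FIRST(<params>) = { (, *, -, id }; also epsilon since the whole RHS is nullable.
<stmt> : epsilon contributes epsilon.
Union: FIRST(<stmt>) = { (, *, -, id, epsilon }.

{ (, *, -, id, epsilon }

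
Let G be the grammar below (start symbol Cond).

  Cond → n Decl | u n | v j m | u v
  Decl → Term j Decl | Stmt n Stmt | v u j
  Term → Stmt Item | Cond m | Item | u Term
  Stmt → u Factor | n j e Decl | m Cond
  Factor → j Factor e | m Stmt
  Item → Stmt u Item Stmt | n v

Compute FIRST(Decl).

{ m, n, u, v }

From Decl → Term j Decl: add FIRST(Term) = { m, n, u, v }.
From Decl → Stmt n Stmt: add FIRST(Stmt) = { m, n, u }.
Decl → v u j contributes {v}.
Union: FIRST(Decl) = { m, n, u, v }.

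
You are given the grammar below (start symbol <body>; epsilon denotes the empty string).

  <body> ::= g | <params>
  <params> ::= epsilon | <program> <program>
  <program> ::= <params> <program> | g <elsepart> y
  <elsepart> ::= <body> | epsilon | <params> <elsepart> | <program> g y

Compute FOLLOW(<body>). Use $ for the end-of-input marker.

<body> is the start symbol, so $ ∈ FOLLOW(<body>).
In <elsepart> ::= <body>: <body> is at the end, add FOLLOW(<elsepart>) = { y }.
Union: FOLLOW(<body>) = { $, y }.

{ $, y }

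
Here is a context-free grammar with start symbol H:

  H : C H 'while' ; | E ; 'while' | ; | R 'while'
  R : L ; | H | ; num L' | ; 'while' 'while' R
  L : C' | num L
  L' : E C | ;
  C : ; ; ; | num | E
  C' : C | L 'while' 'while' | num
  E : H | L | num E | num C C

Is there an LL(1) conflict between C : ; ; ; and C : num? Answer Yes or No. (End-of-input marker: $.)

No

FIRST(; ; ;) = { ; } and FIRST(num) = { num }.
The FIRST sets are disjoint and neither alternative is nullable — no conflict.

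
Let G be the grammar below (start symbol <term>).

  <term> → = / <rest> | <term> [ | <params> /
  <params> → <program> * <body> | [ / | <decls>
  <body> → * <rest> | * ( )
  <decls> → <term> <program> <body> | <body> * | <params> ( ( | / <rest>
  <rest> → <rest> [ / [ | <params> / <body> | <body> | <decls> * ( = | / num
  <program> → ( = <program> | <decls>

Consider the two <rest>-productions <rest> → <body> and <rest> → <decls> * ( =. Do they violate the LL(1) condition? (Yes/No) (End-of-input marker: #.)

FIRST(<body>) = { * } and FIRST(<decls> * ( =) = { (, *, /, =, [ }.
Both contain *, so the two alternatives are not disjoint — LL(1) conflict.

Yes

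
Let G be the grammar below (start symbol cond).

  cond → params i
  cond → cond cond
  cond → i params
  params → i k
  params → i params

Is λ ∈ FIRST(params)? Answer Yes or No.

No nonterminal in this grammar is nullable.
No production of params has an RHS whose symbols are all nullable, so params is not nullable.

No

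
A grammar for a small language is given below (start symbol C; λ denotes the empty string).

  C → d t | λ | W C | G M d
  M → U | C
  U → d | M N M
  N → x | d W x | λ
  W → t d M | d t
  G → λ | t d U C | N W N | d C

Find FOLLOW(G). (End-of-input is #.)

In C → G M d: add FIRST(M d) = { d, t, x }.
Union: FOLLOW(G) = { d, t, x }.

{ d, t, x }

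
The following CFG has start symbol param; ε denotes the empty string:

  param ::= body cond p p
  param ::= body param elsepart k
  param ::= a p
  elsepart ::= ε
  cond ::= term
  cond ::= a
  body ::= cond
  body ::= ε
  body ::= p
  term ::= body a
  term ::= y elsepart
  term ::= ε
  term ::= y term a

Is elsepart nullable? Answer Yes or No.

Yes

elsepart has an ε-production, so elsepart ⇒ ε.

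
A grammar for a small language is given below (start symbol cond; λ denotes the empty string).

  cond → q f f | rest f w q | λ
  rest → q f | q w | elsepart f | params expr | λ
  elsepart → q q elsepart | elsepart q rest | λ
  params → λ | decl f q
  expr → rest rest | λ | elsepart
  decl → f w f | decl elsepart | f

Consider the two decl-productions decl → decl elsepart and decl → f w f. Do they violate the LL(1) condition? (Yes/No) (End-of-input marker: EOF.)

FIRST(decl elsepart) = { f } and FIRST(f w f) = { f }.
Both contain f, so the two alternatives are not disjoint — LL(1) conflict.

Yes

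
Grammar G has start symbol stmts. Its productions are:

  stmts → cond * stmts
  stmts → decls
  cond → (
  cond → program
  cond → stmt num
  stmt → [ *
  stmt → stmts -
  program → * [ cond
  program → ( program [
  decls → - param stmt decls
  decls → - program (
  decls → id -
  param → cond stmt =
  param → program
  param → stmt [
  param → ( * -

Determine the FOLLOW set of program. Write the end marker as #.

{ (, *, -, [, id }

In cond → program: program is at the end, add FOLLOW(cond) = { (, *, -, [, id }.
In program → ( program [: add FIRST([) = { [ }.
In decls → - program (: add FIRST(() = { ( }.
In param → program: program is at the end, add FOLLOW(param) = { (, *, -, [, id }.
Union: FOLLOW(program) = { (, *, -, [, id }.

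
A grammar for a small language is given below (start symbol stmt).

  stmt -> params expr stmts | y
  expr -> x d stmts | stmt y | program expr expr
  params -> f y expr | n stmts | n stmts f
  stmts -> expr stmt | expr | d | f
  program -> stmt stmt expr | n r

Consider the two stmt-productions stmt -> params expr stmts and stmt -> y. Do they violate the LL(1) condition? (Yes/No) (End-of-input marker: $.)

No

FIRST(params expr stmts) = { f, n } and FIRST(y) = { y }.
The FIRST sets are disjoint and neither alternative is nullable — no conflict.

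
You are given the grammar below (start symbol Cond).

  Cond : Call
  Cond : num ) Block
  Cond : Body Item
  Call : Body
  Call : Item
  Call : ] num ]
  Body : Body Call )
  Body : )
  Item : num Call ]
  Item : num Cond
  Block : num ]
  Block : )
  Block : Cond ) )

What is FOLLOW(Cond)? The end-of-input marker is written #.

Cond is the start symbol, so # ∈ FOLLOW(Cond).
In Item : num Cond: Cond is at the end, add FOLLOW(Item) = { #, ), ] }.
In Block : Cond ) ): add FIRST() )) = { ) }.
Union: FOLLOW(Cond) = { #, ), ] }.

{ #, ), ] }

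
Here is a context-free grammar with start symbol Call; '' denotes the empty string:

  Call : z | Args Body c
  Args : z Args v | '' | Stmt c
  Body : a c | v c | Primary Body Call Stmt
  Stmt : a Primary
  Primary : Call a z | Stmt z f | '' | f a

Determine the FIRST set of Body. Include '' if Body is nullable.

{ a, f, v, z }

Body : a c contributes {a}.
Body : v c contributes {v}.
From Body : Primary Body Call Stmt: Primary nullable, take FIRST(Primary) ∪ FIRST(Body) = { a, f, v, z }.
Union: FIRST(Body) = { a, f, v, z }.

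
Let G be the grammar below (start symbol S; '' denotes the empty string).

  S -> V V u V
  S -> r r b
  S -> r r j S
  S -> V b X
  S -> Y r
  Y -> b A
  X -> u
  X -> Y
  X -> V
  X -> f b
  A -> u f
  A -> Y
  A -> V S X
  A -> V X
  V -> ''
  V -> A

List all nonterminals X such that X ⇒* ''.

{ A, V, X }

Directly nullable (have an ''-production): V.
X -> V with every symbol nullable, so X is nullable.
A -> V X with every symbol nullable, so A is nullable.
No other nonterminal has a production whose RHS symbols are all nullable.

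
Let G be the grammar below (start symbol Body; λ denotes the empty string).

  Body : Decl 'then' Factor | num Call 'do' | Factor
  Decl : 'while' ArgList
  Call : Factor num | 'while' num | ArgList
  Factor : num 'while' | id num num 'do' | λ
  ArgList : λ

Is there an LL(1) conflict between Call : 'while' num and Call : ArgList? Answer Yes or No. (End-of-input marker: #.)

FIRST('while' num) = { 'while' } and FIRST(ArgList) = { λ }.
The second is nullable but FOLLOW(Call) = { 'do' } is disjoint from FIRST of the first.

No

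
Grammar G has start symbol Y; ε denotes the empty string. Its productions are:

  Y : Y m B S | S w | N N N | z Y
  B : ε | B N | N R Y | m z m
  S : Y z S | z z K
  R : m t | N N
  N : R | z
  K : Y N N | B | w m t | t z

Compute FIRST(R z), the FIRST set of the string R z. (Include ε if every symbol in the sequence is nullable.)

Add FIRST(R) = { m, z }; R is not nullable, stop.

{ m, z }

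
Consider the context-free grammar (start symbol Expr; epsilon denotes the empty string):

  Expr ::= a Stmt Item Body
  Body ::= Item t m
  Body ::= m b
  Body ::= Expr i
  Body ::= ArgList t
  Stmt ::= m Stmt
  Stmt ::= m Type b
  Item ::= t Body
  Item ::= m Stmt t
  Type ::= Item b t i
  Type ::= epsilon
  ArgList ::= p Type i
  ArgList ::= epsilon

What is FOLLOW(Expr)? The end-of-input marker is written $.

{ $, i }

Expr is the start symbol, so $ ∈ FOLLOW(Expr).
In Body ::= Expr i: add FIRST(i) = { i }.
Union: FOLLOW(Expr) = { $, i }.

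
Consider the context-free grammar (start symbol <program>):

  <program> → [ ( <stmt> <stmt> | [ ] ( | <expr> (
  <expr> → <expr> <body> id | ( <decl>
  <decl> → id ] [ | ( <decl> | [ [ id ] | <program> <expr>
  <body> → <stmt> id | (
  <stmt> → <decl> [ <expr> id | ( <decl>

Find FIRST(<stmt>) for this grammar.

{ (, [, id }

From <stmt> → <decl> [ <expr> id: add FIRST(<decl>) = { (, [, id }.
<stmt> → ( <decl> contributes {(}.
Union: FIRST(<stmt>) = { (, [, id }.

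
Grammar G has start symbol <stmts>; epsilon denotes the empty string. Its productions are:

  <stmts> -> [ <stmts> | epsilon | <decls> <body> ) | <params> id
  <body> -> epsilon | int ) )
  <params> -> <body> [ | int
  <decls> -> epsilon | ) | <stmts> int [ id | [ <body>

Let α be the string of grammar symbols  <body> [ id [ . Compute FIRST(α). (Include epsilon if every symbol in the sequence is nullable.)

{ [, int }

Add FIRST(<body>)\{epsilon} = { int }; <body> is nullable, continue.
[ is a terminal; add {[} and stop.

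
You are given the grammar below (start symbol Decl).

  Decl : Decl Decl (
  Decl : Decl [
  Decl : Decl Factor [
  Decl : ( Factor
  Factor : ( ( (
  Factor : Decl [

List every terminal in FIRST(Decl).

From Decl : Decl Decl (: add FIRST(Decl) = { ( }.
From Decl : Decl [: add FIRST(Decl) = { ( }.
From Decl : Decl Factor [: add FIRST(Decl) = { ( }.
Decl : ( Factor contributes {(}.
Union: FIRST(Decl) = { ( }.

{ ( }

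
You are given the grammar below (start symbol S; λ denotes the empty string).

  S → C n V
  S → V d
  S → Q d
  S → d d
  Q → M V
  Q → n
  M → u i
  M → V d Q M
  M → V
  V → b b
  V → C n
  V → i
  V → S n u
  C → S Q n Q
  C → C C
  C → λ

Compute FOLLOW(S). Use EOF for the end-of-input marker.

{ EOF, b, d, i, n, u }

S is the start symbol, so EOF ∈ FOLLOW(S).
In V → S n u: add FIRST(n u) = { n }.
In C → S Q n Q: add FIRST(Q n Q) = { b, d, i, n, u }.
Union: FOLLOW(S) = { EOF, b, d, i, n, u }.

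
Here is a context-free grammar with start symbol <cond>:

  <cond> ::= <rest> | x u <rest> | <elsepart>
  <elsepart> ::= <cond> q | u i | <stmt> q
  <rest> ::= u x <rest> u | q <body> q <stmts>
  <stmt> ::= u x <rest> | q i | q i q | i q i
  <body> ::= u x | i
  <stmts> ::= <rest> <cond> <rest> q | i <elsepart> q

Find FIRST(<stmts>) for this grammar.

From <stmts> ::= <rest> <cond> <rest> q: add FIRST(<rest>) = { q, u }.
<stmts> ::= i <elsepart> q contributes {i}.
Union: FIRST(<stmts>) = { i, q, u }.

{ i, q, u }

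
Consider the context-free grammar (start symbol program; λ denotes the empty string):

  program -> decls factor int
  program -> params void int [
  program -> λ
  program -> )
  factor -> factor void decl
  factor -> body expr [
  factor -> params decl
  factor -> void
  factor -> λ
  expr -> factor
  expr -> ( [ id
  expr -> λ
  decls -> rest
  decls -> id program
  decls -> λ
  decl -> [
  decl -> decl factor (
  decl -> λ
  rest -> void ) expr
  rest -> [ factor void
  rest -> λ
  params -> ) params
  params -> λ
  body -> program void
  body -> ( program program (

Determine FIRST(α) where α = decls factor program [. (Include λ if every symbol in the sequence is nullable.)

Add FIRST(decls)\{λ} = { [, id, void }; decls is nullable, continue.
Add FIRST(factor)\{λ} = { (, ), [, id, int, void }; factor is nullable, continue.
Add FIRST(program)\{λ} = { (, ), [, id, int, void }; program is nullable, continue.
[ is a terminal; add {[} and stop.

{ (, ), [, id, int, void }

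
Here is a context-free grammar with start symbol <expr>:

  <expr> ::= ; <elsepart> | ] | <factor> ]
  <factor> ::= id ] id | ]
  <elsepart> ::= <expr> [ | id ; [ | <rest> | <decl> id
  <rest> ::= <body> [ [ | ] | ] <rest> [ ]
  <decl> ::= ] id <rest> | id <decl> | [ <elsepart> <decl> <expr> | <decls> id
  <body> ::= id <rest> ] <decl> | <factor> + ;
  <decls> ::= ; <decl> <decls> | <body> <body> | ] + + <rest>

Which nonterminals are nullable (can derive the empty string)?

No nonterminal has an empty production or an RHS whose symbols are all nullable.

{ } (none)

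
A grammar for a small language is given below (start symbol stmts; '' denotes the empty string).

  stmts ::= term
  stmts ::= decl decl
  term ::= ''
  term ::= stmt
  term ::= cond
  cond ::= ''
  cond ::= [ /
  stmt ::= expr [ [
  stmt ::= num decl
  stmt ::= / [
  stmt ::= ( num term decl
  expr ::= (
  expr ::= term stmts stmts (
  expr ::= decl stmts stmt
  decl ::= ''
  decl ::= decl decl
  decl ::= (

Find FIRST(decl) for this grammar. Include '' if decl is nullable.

decl ::= '' contributes ''.
From decl ::= decl decl: decl, decl nullable, take FIRST(decl) ∪ FIRST(decl) = { ( }; also '' since the whole RHS is nullable.
decl ::= ( contributes {(}.
Union: FIRST(decl) = { (, '' }.

{ (, '' }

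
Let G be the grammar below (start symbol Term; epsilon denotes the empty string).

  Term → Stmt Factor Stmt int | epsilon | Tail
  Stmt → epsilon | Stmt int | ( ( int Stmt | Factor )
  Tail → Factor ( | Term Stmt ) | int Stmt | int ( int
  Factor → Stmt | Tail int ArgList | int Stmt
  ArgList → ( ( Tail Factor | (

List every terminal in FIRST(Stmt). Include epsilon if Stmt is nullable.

{ (, ), int, epsilon }

Stmt → epsilon contributes epsilon.
From Stmt → Stmt int: Stmt nullable, take FIRST(Stmt) ∪ {int} = { (, ), int }.
Stmt → ( ( int Stmt contributes {(}.
From Stmt → Factor ): Factor nullable, take FIRST(Factor) ∪ {)} = { (, ), int }.
Union: FIRST(Stmt) = { (, ), int, epsilon }.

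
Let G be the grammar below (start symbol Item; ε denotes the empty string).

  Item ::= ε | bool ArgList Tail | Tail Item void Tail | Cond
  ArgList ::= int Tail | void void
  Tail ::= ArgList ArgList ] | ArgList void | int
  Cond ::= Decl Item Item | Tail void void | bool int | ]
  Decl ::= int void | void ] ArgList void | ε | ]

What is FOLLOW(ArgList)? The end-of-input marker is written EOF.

{ ], int, void }

In Item ::= bool ArgList Tail: add FIRST(Tail) = { int, void }.
In Tail ::= ArgList ArgList ]: add FIRST(ArgList ]) = { int, void }.
In Tail ::= ArgList ArgList ]: add FIRST(]) = { ] }.
In Tail ::= ArgList void: add FIRST(void) = { void }.
In Decl ::= void ] ArgList void: add FIRST(void) = { void }.
Union: FOLLOW(ArgList) = { ], int, void }.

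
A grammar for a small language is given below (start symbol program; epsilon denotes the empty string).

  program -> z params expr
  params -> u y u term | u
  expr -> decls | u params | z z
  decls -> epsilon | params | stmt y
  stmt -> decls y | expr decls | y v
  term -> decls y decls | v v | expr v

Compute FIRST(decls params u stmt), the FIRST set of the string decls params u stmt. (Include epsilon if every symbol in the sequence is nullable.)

Add FIRST(decls)\{epsilon} = { u, y, z }; decls is nullable, continue.
Add FIRST(params) = { u }; params is not nullable, stop.

{ u, y, z }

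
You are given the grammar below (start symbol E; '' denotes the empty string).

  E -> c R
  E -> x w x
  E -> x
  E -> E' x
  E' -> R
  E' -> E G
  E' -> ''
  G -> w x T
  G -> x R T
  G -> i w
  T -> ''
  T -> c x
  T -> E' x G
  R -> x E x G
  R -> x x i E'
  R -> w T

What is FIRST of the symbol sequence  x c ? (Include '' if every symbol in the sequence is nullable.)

x is a terminal; add {x} and stop.

{ x }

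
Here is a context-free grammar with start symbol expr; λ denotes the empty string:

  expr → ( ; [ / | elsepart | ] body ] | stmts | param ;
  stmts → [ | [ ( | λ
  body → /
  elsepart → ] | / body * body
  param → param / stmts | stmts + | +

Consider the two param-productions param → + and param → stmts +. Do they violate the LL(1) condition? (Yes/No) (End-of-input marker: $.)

Yes

FIRST(+) = { + } and FIRST(stmts +) = { +, [ }.
Both contain +, so the two alternatives are not disjoint — LL(1) conflict.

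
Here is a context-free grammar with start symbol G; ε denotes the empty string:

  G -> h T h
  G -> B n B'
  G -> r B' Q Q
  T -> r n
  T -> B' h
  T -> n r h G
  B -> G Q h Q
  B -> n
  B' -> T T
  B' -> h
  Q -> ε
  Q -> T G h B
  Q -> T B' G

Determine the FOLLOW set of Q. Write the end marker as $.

{ $, h, n, r }

In G -> r B' Q Q: add FIRST(Q)\{ε} = { h, n, r }.
  Since Q is nullable, also add FOLLOW(G) = { $, h, n, r }.
In G -> r B' Q Q: Q is at the end, add FOLLOW(G) = { $, h, n, r }.
In B -> G Q h Q: add FIRST(h Q) = { h }.
In B -> G Q h Q: Q is at the end, add FOLLOW(B) = { $, h, n, r }.
Union: FOLLOW(Q) = { $, h, n, r }.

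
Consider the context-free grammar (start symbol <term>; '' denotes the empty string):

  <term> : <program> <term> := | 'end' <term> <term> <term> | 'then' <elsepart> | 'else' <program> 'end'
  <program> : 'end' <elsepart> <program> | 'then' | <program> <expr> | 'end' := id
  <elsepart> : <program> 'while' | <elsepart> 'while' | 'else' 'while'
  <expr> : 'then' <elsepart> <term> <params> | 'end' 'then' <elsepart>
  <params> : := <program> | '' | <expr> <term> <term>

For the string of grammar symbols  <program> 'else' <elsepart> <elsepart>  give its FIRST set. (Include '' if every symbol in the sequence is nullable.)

Add FIRST(<program>) = { 'end', 'then' }; <program> is not nullable, stop.

{ 'end', 'then' }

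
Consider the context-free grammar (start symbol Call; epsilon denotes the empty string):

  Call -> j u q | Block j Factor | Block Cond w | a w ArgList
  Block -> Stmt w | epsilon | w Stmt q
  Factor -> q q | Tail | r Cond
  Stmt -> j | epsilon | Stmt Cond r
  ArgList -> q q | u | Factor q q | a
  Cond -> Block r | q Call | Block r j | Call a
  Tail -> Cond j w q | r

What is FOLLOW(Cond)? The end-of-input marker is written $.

In Call -> Block Cond w: add FIRST(w) = { w }.
In Factor -> r Cond: Cond is at the end, add FOLLOW(Factor) = { $, a, j, q, r, w }.
In Stmt -> Stmt Cond r: add FIRST(r) = { r }.
In Tail -> Cond j w q: add FIRST(j w q) = { j }.
Union: FOLLOW(Cond) = { $, a, j, q, r, w }.

{ $, a, j, q, r, w }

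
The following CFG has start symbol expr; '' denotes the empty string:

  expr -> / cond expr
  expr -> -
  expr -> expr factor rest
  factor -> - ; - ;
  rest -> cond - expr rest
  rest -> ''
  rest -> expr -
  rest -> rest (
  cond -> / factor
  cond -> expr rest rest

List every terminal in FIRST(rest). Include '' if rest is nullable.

{ (, -, /, '' }

From rest -> cond - expr rest: add FIRST(cond) = { -, / }.
rest -> '' contributes ''.
From rest -> expr -: add FIRST(expr) = { -, / }.
From rest -> rest (: rest nullable, take FIRST(rest) ∪ {(} = { (, -, / }.
Union: FIRST(rest) = { (, -, /, '' }.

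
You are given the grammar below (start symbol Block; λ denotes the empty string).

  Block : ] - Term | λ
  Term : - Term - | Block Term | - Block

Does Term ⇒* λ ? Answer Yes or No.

No

Nullable nonterminals: Block.
No production of Term has an RHS whose symbols are all nullable, so Term is not nullable.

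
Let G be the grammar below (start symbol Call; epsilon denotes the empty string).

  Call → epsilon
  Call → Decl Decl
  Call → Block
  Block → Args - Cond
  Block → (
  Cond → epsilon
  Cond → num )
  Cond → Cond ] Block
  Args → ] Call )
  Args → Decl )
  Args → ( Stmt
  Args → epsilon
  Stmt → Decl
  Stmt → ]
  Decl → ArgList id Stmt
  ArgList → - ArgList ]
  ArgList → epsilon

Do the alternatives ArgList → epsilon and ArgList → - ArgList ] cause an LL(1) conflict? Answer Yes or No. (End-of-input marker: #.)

No

FIRST(epsilon) = { epsilon } and FIRST(- ArgList ]) = { - }.
The first is nullable but FOLLOW(ArgList) = { ], id } is disjoint from FIRST of the second.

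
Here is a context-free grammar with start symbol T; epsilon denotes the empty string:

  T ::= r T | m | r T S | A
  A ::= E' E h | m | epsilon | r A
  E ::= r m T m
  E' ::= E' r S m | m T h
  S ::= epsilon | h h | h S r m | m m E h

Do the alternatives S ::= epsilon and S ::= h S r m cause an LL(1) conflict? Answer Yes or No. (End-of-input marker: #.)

Yes

FIRST(epsilon) = { epsilon } and FIRST(h S r m) = { h }.
The first alternative is nullable and FOLLOW(S) = { #, h, m, r } shares h with FIRST of the second — conflict.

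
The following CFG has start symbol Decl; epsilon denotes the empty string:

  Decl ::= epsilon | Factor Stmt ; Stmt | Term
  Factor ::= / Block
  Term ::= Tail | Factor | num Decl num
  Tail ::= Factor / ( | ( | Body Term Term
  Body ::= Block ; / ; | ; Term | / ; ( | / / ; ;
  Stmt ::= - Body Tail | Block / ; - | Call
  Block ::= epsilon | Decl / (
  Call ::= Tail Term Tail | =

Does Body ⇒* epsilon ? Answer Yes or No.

Nullable nonterminals: Block, Decl.
No production of Body has an RHS whose symbols are all nullable, so Body is not nullable.

No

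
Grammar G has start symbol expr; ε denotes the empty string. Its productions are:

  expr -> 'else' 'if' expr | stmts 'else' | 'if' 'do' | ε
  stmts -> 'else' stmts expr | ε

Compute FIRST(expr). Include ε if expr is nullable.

expr -> 'else' 'if' expr contributes {'else'}.
From expr -> stmts 'else': stmts nullable, take FIRST(stmts) ∪ {'else'} = { 'else' }.
expr -> 'if' 'do' contributes {'if'}.
expr -> ε contributes ε.
Union: FIRST(expr) = { 'else', 'if', ε }.

{ 'else', 'if', ε }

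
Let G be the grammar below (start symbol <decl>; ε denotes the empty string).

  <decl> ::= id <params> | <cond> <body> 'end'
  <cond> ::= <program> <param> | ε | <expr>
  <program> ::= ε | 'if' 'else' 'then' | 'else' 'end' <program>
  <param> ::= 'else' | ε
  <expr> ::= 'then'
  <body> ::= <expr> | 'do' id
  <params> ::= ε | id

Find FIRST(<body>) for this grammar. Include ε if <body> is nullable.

{ 'do', 'then' }

From <body> ::= <expr>: add FIRST(<expr>) = { 'then' }.
<body> ::= 'do' id contributes {'do'}.
Union: FIRST(<body>) = { 'do', 'then' }.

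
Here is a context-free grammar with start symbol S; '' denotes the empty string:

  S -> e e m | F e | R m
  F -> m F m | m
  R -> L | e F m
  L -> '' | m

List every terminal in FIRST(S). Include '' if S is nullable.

{ e, m }

S -> e e m contributes {e}.
From S -> F e: add FIRST(F) = { m }.
From S -> R m: R nullable, take FIRST(R) ∪ {m} = { e, m }.
Union: FIRST(S) = { e, m }.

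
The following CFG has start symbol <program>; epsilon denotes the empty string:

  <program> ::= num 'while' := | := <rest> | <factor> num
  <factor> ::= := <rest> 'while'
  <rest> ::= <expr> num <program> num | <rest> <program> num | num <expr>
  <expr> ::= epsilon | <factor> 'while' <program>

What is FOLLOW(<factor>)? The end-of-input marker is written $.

{ 'while', num }

In <program> ::= <factor> num: add FIRST(num) = { num }.
In <expr> ::= <factor> 'while' <program>: add FIRST('while' <program>) = { 'while' }.
Union: FOLLOW(<factor>) = { 'while', num }.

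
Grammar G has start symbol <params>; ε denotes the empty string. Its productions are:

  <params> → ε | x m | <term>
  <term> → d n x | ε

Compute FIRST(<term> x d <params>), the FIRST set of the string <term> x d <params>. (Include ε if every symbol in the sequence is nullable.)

Add FIRST(<term>)\{ε} = { d }; <term> is nullable, continue.
x is a terminal; add {x} and stop.

{ d, x }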